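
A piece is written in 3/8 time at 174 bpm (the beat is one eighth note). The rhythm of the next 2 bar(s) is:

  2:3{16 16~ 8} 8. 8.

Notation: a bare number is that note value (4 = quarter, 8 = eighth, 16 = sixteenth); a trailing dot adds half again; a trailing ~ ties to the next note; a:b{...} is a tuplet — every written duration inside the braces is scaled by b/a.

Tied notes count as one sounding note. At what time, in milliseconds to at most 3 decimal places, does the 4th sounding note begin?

note 4 onset = 9/2b = 1551.724ms

1. 0.0ms @ 0 + 258.621ms (3/4)
2. 258.621ms @ 3/4 + 775.862ms (9/4)
3. 1034.483ms @ 3 + 517.241ms (3/2)
4. 1551.724ms @ 9/2 + 517.241ms (3/2)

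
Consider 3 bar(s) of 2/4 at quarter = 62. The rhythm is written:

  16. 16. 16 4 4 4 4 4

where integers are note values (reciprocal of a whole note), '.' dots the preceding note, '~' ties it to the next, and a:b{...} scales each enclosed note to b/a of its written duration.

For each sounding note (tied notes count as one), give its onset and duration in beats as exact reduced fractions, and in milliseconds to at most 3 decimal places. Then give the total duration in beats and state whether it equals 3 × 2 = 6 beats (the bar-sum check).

1) 0.0ms=0b +362.903ms=3/8b
2) 362.903ms=3/8b +362.903ms=3/8b
3) 725.806ms=3/4b +241.935ms=1/4b
4) 967.742ms=1b +967.742ms=1b
5) 1935.484ms=2b +967.742ms=1b
6) 2903.226ms=3b +967.742ms=1b
7) 3870.968ms=4b +967.742ms=1b
8) 4838.71ms=5b +967.742ms=1b
Σ=6b of 6 (62bpm 2/4) — PASS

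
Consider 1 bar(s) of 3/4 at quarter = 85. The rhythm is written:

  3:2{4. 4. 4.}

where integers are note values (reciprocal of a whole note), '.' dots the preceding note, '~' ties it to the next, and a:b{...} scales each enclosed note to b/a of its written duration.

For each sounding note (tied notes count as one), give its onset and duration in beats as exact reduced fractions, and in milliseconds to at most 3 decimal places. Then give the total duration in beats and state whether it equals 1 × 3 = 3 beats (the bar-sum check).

1) 0.0ms=0b +705.882ms=1b
2) 705.882ms=1b +705.882ms=1b
3) 1411.765ms=2b +705.882ms=1b
Σ=3b of 3 (85bpm 3/4) — PASS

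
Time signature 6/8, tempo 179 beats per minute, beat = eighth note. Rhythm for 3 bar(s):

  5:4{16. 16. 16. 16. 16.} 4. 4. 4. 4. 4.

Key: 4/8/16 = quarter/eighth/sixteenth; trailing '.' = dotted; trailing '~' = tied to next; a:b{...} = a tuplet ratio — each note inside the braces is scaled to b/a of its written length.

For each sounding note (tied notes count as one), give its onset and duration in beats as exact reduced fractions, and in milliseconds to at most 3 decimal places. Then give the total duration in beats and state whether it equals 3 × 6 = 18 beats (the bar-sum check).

1) 0.0ms=0b +201.117ms=3/5b
2) 201.117ms=3/5b +201.117ms=3/5b
3) 402.235ms=6/5b +201.117ms=3/5b
4) 603.352ms=9/5b +201.117ms=3/5b
5) 804.469ms=12/5b +201.117ms=3/5b
6) 1005.587ms=3b +1005.587ms=3b
7) 2011.173ms=6b +1005.587ms=3b
8) 3016.76ms=9b +1005.587ms=3b
9) 4022.346ms=12b +1005.587ms=3b
10) 5027.933ms=15b +1005.587ms=3b
Σ=18b of 18 (179bpm 6/8) — PASS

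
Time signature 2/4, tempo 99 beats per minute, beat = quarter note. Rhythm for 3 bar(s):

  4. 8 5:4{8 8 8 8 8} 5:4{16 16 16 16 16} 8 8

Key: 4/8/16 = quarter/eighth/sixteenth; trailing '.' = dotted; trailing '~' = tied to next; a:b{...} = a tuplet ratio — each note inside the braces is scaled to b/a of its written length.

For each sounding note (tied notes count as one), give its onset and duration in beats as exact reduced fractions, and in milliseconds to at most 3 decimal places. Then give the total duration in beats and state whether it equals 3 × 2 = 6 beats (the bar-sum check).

1) 0.0ms=0b +909.091ms=3/2b
2) 909.091ms=3/2b +303.03ms=1/2b
3) 1212.121ms=2b +242.424ms=2/5b
4) 1454.545ms=12/5b +242.424ms=2/5b
5) 1696.97ms=14/5b +242.424ms=2/5b
6) 1939.394ms=16/5b +242.424ms=2/5b
7) 2181.818ms=18/5b +242.424ms=2/5b
8) 2424.242ms=4b +121.212ms=1/5b
9) 2545.455ms=21/5b +121.212ms=1/5b
10) 2666.667ms=22/5b +121.212ms=1/5b
11) 2787.879ms=23/5b +121.212ms=1/5b
12) 2909.091ms=24/5b +121.212ms=1/5b
13) 3030.303ms=5b +303.03ms=1/2b
14) 3333.333ms=11/2b +303.03ms=1/2b
Σ=6b of 6 (99bpm 2/4) — PASS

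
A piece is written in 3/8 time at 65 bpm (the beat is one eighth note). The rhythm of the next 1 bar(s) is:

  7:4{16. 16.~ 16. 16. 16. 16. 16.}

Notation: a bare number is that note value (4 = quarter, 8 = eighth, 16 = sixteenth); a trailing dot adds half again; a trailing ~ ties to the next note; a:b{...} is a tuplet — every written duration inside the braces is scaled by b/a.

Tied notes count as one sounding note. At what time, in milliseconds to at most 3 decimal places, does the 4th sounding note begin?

1. 0.0ms @ 0 + 395.604ms (3/7)
2. 395.604ms @ 3/7 + 791.209ms (6/7)
3. 1186.813ms @ 9/7 + 395.604ms (3/7)
4. 1582.418ms @ 12/7 + 395.604ms (3/7)
5. 1978.022ms @ 15/7 + 395.604ms (3/7)
6. 2373.626ms @ 18/7 + 395.604ms (3/7)

note 4 onset = 12/7b = 1582.418ms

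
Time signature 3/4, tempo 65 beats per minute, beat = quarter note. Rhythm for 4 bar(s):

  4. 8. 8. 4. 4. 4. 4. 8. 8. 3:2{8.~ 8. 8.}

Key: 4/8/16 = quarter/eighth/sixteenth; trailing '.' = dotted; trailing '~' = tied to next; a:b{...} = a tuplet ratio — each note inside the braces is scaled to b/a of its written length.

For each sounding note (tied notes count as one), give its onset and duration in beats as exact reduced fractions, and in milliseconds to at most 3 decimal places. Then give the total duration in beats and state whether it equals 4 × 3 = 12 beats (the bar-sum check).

1) 0.0ms=0b +1384.615ms=3/2b
2) 1384.615ms=3/2b +692.308ms=3/4b
3) 2076.923ms=9/4b +692.308ms=3/4b
4) 2769.231ms=3b +1384.615ms=3/2b
5) 4153.846ms=9/2b +1384.615ms=3/2b
6) 5538.462ms=6b +1384.615ms=3/2b
7) 6923.077ms=15/2b +1384.615ms=3/2b
8) 8307.692ms=9b +692.308ms=3/4b
9) 9000.0ms=39/4b +692.308ms=3/4b
10) 9692.308ms=21/2b +923.077ms=1b
11) 10615.385ms=23/2b +461.538ms=1/2b
Σ=12b of 12 (65bpm 3/4) — PASS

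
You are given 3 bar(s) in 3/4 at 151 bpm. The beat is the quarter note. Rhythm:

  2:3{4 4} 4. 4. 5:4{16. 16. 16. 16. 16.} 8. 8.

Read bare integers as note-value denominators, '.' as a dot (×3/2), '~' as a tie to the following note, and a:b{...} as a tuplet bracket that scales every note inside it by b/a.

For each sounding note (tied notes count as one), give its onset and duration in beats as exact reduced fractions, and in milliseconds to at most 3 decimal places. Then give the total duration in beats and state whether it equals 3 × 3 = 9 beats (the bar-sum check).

1) 0.0ms=0b +596.026ms=3/2b
2) 596.026ms=3/2b +596.026ms=3/2b
3) 1192.053ms=3b +596.026ms=3/2b
4) 1788.079ms=9/2b +596.026ms=3/2b
5) 2384.106ms=6b +119.205ms=3/10b
6) 2503.311ms=63/10b +119.205ms=3/10b
7) 2622.517ms=33/5b +119.205ms=3/10b
8) 2741.722ms=69/10b +119.205ms=3/10b
9) 2860.927ms=36/5b +119.205ms=3/10b
10) 2980.132ms=15/2b +298.013ms=3/4b
11) 3278.146ms=33/4b +298.013ms=3/4b
Σ=9b of 9 (151bpm 3/4) — PASS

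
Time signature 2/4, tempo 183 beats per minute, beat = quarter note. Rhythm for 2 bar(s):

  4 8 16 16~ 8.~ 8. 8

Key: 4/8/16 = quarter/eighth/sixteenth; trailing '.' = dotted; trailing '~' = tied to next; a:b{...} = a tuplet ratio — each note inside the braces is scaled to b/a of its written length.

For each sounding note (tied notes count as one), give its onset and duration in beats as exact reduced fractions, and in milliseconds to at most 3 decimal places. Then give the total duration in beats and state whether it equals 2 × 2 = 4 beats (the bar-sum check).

1) 0.0ms=0b +327.869ms=1b
2) 327.869ms=1b +163.934ms=1/2b
3) 491.803ms=3/2b +81.967ms=1/4b
4) 573.77ms=7/4b +573.77ms=7/4b
5) 1147.541ms=7/2b +163.934ms=1/2b
Σ=4b of 4 (183bpm 2/4) — PASS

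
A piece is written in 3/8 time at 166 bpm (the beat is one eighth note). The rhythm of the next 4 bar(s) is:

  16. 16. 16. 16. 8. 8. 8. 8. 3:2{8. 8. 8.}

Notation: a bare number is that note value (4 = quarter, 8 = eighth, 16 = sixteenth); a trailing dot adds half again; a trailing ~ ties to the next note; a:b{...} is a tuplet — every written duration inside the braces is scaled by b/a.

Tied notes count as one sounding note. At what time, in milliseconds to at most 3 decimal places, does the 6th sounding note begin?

note 6 onset = 9/2b = 1626.506ms

1. 0.0ms @ 0 + 271.084ms (3/4)
2. 271.084ms @ 3/4 + 271.084ms (3/4)
3. 542.169ms @ 3/2 + 271.084ms (3/4)
4. 813.253ms @ 9/4 + 271.084ms (3/4)
5. 1084.337ms @ 3 + 542.169ms (3/2)
6. 1626.506ms @ 9/2 + 542.169ms (3/2)
7. 2168.675ms @ 6 + 542.169ms (3/2)
8. 2710.843ms @ 15/2 + 542.169ms (3/2)
9. 3253.012ms @ 9 + 361.446ms (1)
10. 3614.458ms @ 10 + 361.446ms (1)
11. 3975.904ms @ 11 + 361.446ms (1)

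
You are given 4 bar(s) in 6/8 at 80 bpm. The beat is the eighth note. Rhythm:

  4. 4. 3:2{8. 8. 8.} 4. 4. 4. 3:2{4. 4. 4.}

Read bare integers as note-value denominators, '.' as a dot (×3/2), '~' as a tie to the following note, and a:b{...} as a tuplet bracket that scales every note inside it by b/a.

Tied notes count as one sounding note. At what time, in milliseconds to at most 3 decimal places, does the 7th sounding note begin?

note 7 onset = 12b = 9000.0ms

1. 0.0ms @ 0 + 2250.0ms (3)
2. 2250.0ms @ 3 + 2250.0ms (3)
3. 4500.0ms @ 6 + 750.0ms (1)
4. 5250.0ms @ 7 + 750.0ms (1)
5. 6000.0ms @ 8 + 750.0ms (1)
6. 6750.0ms @ 9 + 2250.0ms (3)
7. 9000.0ms @ 12 + 2250.0ms (3)
8. 11250.0ms @ 15 + 2250.0ms (3)
9. 13500.0ms @ 18 + 1500.0ms (2)
10. 15000.0ms @ 20 + 1500.0ms (2)
11. 16500.0ms @ 22 + 1500.0ms (2)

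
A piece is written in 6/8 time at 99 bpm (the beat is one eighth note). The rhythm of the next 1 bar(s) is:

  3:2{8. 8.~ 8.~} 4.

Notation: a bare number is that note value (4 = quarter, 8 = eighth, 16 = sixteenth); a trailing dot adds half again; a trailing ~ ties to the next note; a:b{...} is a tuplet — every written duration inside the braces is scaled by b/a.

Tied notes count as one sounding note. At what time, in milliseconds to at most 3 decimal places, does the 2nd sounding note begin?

1. 0.0ms @ 0 + 606.061ms (1)
2. 606.061ms @ 1 + 3030.303ms (5)

note 2 onset = 1b = 606.061ms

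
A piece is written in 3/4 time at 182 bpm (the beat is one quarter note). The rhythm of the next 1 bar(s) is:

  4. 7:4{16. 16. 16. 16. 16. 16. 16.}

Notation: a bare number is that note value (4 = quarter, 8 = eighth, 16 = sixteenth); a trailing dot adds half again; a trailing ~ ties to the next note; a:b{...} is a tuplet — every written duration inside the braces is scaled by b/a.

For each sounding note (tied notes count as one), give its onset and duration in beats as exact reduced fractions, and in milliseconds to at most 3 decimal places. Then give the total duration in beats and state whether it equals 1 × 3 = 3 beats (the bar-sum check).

1) 0.0ms=0b +494.505ms=3/2b
2) 494.505ms=3/2b +70.644ms=3/14b
3) 565.149ms=12/7b +70.644ms=3/14b
4) 635.793ms=27/14b +70.644ms=3/14b
5) 706.436ms=15/7b +70.644ms=3/14b
6) 777.08ms=33/14b +70.644ms=3/14b
7) 847.724ms=18/7b +70.644ms=3/14b
8) 918.367ms=39/14b +70.644ms=3/14b
Σ=3b of 3 (182bpm 3/4) — PASS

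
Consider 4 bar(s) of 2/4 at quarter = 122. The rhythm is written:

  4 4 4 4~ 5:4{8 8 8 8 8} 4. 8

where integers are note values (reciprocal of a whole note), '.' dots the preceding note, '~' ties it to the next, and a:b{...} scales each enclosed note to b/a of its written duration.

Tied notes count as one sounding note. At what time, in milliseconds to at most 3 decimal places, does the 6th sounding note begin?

note 6 onset = 24/5b = 2360.656ms

1. 0.0ms @ 0 + 491.803ms (1)
2. 491.803ms @ 1 + 491.803ms (1)
3. 983.607ms @ 2 + 491.803ms (1)
4. 1475.41ms @ 3 + 688.525ms (7/5)
5. 2163.934ms @ 22/5 + 196.721ms (2/5)
6. 2360.656ms @ 24/5 + 196.721ms (2/5)
7. 2557.377ms @ 26/5 + 196.721ms (2/5)
8. 2754.098ms @ 28/5 + 196.721ms (2/5)
9. 2950.82ms @ 6 + 737.705ms (3/2)
10. 3688.525ms @ 15/2 + 245.902ms (1/2)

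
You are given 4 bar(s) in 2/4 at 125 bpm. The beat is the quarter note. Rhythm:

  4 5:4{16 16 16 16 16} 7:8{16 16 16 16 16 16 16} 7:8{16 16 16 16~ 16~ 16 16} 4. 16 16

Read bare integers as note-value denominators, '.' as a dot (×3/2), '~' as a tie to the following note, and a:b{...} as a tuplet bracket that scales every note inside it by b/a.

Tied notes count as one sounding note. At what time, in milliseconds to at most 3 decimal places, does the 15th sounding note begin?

1. 0.0ms @ 0 + 480.0ms (1)
2. 480.0ms @ 1 + 96.0ms (1/5)
3. 576.0ms @ 6/5 + 96.0ms (1/5)
4. 672.0ms @ 7/5 + 96.0ms (1/5)
5. 768.0ms @ 8/5 + 96.0ms (1/5)
6. 864.0ms @ 9/5 + 96.0ms (1/5)
7. 960.0ms @ 2 + 137.143ms (2/7)
8. 1097.143ms @ 16/7 + 137.143ms (2/7)
9. 1234.286ms @ 18/7 + 137.143ms (2/7)
10. 1371.429ms @ 20/7 + 137.143ms (2/7)
11. 1508.571ms @ 22/7 + 137.143ms (2/7)
12. 1645.714ms @ 24/7 + 137.143ms (2/7)
13. 1782.857ms @ 26/7 + 137.143ms (2/7)
14. 1920.0ms @ 4 + 137.143ms (2/7)
15. 2057.143ms @ 30/7 + 137.143ms (2/7)
16. 2194.286ms @ 32/7 + 137.143ms (2/7)
17. 2331.429ms @ 34/7 + 411.429ms (6/7)
18. 2742.857ms @ 40/7 + 137.143ms (2/7)
19. 2880.0ms @ 6 + 720.0ms (3/2)
20. 3600.0ms @ 15/2 + 120.0ms (1/4)
21. 3720.0ms @ 31/4 + 120.0ms (1/4)

note 15 onset = 30/7b = 2057.143ms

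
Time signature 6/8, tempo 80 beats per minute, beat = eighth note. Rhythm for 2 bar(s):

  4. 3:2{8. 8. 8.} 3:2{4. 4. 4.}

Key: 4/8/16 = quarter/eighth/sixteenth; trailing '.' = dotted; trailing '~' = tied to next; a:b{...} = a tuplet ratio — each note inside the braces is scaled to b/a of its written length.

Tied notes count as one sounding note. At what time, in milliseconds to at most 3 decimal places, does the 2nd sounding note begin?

note 2 onset = 3b = 2250.0ms

1. 0.0ms @ 0 + 2250.0ms (3)
2. 2250.0ms @ 3 + 750.0ms (1)
3. 3000.0ms @ 4 + 750.0ms (1)
4. 3750.0ms @ 5 + 750.0ms (1)
5. 4500.0ms @ 6 + 1500.0ms (2)
6. 6000.0ms @ 8 + 1500.0ms (2)
7. 7500.0ms @ 10 + 1500.0ms (2)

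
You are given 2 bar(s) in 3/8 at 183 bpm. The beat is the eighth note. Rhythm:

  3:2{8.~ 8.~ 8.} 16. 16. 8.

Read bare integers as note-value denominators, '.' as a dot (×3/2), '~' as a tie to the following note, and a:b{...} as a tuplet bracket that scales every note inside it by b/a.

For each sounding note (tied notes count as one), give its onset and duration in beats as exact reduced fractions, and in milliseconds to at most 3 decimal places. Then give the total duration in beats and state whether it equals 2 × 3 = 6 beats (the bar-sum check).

1) 0.0ms=0b +983.607ms=3b
2) 983.607ms=3b +245.902ms=3/4b
3) 1229.508ms=15/4b +245.902ms=3/4b
4) 1475.41ms=9/2b +491.803ms=3/2b
Σ=6b of 6 (183bpm 3/8) — PASS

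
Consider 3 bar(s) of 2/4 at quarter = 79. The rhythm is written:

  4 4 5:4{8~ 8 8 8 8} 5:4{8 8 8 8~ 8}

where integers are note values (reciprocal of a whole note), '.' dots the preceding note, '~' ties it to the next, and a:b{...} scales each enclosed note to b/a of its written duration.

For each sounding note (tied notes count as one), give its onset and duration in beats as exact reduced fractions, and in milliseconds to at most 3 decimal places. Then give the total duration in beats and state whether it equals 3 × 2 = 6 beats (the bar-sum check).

1) 0.0ms=0b +759.494ms=1b
2) 759.494ms=1b +759.494ms=1b
3) 1518.987ms=2b +607.595ms=4/5b
4) 2126.582ms=14/5b +303.797ms=2/5b
5) 2430.38ms=16/5b +303.797ms=2/5b
6) 2734.177ms=18/5b +303.797ms=2/5b
7) 3037.975ms=4b +303.797ms=2/5b
8) 3341.772ms=22/5b +303.797ms=2/5b
9) 3645.57ms=24/5b +303.797ms=2/5b
10) 3949.367ms=26/5b +607.595ms=4/5b
Σ=6b of 6 (79bpm 2/4) — PASS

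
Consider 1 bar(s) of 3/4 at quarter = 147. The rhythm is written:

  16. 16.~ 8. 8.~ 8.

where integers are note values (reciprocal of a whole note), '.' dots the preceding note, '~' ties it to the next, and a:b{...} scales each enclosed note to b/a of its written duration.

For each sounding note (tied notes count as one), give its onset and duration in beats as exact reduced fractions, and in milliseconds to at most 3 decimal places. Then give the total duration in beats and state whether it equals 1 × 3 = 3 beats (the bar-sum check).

1) 0.0ms=0b +153.061ms=3/8b
2) 153.061ms=3/8b +459.184ms=9/8b
3) 612.245ms=3/2b +612.245ms=3/2b
Σ=3b of 3 (147bpm 3/4) — PASS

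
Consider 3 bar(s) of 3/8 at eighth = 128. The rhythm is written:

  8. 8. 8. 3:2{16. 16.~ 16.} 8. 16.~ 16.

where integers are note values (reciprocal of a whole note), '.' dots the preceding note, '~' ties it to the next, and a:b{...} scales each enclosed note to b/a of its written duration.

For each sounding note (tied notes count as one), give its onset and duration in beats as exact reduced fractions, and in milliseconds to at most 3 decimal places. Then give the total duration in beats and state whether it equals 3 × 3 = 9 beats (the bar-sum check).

1) 0.0ms=0b +703.125ms=3/2b
2) 703.125ms=3/2b +703.125ms=3/2b
3) 1406.25ms=3b +703.125ms=3/2b
4) 2109.375ms=9/2b +234.375ms=1/2b
5) 2343.75ms=5b +468.75ms=1b
6) 2812.5ms=6b +703.125ms=3/2b
7) 3515.625ms=15/2b +703.125ms=3/2b
Σ=9b of 9 (128bpm 3/8) — PASS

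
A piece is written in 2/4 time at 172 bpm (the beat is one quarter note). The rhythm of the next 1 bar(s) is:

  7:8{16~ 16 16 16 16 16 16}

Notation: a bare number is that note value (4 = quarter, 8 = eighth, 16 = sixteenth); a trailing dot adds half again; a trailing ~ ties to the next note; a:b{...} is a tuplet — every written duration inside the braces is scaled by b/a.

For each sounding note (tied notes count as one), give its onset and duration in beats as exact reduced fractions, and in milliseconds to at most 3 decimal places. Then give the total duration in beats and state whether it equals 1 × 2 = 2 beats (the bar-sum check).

1) 0.0ms=0b +199.336ms=4/7b
2) 199.336ms=4/7b +99.668ms=2/7b
3) 299.003ms=6/7b +99.668ms=2/7b
4) 398.671ms=8/7b +99.668ms=2/7b
5) 498.339ms=10/7b +99.668ms=2/7b
6) 598.007ms=12/7b +99.668ms=2/7b
Σ=2b of 2 (172bpm 2/4) — PASS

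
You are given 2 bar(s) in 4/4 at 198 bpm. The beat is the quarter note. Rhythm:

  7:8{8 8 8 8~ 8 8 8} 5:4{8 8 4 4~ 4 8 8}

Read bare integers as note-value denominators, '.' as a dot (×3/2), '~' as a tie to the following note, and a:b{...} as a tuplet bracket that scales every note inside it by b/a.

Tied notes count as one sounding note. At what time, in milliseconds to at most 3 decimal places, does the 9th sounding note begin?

1. 0.0ms @ 0 + 173.16ms (4/7)
2. 173.16ms @ 4/7 + 173.16ms (4/7)
3. 346.32ms @ 8/7 + 173.16ms (4/7)
4. 519.481ms @ 12/7 + 346.32ms (8/7)
5. 865.801ms @ 20/7 + 173.16ms (4/7)
6. 1038.961ms @ 24/7 + 173.16ms (4/7)
7. 1212.121ms @ 4 + 121.212ms (2/5)
8. 1333.333ms @ 22/5 + 121.212ms (2/5)
9. 1454.545ms @ 24/5 + 242.424ms (4/5)
10. 1696.97ms @ 28/5 + 484.848ms (8/5)
11. 2181.818ms @ 36/5 + 121.212ms (2/5)
12. 2303.03ms @ 38/5 + 121.212ms (2/5)

note 9 onset = 24/5b = 1454.545ms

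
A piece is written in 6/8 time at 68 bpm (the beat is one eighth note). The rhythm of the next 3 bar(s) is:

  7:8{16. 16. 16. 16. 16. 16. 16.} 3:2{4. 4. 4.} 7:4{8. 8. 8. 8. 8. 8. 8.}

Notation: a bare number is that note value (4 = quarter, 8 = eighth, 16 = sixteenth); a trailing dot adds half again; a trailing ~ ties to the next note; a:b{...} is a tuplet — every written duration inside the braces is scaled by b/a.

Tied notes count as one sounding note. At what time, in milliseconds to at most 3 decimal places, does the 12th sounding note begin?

note 12 onset = 90/7b = 11344.538ms

1. 0.0ms @ 0 + 756.303ms (6/7)
2. 756.303ms @ 6/7 + 756.303ms (6/7)
3. 1512.605ms @ 12/7 + 756.303ms (6/7)
4. 2268.908ms @ 18/7 + 756.303ms (6/7)
5. 3025.21ms @ 24/7 + 756.303ms (6/7)
6. 3781.513ms @ 30/7 + 756.303ms (6/7)
7. 4537.815ms @ 36/7 + 756.303ms (6/7)
8. 5294.118ms @ 6 + 1764.706ms (2)
9. 7058.824ms @ 8 + 1764.706ms (2)
10. 8823.529ms @ 10 + 1764.706ms (2)
11. 10588.235ms @ 12 + 756.303ms (6/7)
12. 11344.538ms @ 90/7 + 756.303ms (6/7)
13. 12100.84ms @ 96/7 + 756.303ms (6/7)
14. 12857.143ms @ 102/7 + 756.303ms (6/7)
15. 13613.445ms @ 108/7 + 756.303ms (6/7)
16. 14369.748ms @ 114/7 + 756.303ms (6/7)
17. 15126.05ms @ 120/7 + 756.303ms (6/7)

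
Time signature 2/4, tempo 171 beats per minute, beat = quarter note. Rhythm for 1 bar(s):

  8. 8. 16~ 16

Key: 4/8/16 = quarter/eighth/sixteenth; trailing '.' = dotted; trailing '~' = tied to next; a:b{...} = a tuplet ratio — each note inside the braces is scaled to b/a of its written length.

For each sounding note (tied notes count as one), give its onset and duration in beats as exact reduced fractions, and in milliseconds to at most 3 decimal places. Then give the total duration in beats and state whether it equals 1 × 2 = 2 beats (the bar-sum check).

1) 0.0ms=0b +263.158ms=3/4b
2) 263.158ms=3/4b +263.158ms=3/4b
3) 526.316ms=3/2b +175.439ms=1/2b
Σ=2b of 2 (171bpm 2/4) — PASS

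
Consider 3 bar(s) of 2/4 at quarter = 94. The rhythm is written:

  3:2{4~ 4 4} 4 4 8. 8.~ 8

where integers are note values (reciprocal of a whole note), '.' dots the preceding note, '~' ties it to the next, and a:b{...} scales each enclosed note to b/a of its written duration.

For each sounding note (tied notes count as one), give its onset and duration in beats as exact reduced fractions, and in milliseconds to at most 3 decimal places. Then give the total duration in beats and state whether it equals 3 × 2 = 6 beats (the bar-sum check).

1) 0.0ms=0b +851.064ms=4/3b
2) 851.064ms=4/3b +425.532ms=2/3b
3) 1276.596ms=2b +638.298ms=1b
4) 1914.894ms=3b +638.298ms=1b
5) 2553.191ms=4b +478.723ms=3/4b
6) 3031.915ms=19/4b +797.872ms=5/4b
Σ=6b of 6 (94bpm 2/4) — PASS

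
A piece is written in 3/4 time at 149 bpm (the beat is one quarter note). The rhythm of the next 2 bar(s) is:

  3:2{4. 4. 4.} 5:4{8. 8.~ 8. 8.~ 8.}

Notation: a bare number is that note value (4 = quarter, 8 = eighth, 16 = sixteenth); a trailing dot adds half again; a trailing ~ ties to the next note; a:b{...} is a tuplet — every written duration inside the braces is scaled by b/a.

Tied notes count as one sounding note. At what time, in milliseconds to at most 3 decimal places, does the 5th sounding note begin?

note 5 onset = 18/5b = 1449.664ms

1. 0.0ms @ 0 + 402.685ms (1)
2. 402.685ms @ 1 + 402.685ms (1)
3. 805.369ms @ 2 + 402.685ms (1)
4. 1208.054ms @ 3 + 241.611ms (3/5)
5. 1449.664ms @ 18/5 + 483.221ms (6/5)
6. 1932.886ms @ 24/5 + 483.221ms (6/5)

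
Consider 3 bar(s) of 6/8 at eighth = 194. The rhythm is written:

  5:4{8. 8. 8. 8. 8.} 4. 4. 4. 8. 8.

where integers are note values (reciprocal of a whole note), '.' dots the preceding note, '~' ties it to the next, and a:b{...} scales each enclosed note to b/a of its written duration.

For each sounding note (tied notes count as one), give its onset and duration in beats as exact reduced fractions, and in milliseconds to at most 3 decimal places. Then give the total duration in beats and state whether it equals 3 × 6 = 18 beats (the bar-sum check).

1) 0.0ms=0b +371.134ms=6/5b
2) 371.134ms=6/5b +371.134ms=6/5b
3) 742.268ms=12/5b +371.134ms=6/5b
4) 1113.402ms=18/5b +371.134ms=6/5b
5) 1484.536ms=24/5b +371.134ms=6/5b
6) 1855.67ms=6b +927.835ms=3b
7) 2783.505ms=9b +927.835ms=3b
8) 3711.34ms=12b +927.835ms=3b
9) 4639.175ms=15b +463.918ms=3/2b
10) 5103.093ms=33/2b +463.918ms=3/2b
Σ=18b of 18 (194bpm 6/8) — PASS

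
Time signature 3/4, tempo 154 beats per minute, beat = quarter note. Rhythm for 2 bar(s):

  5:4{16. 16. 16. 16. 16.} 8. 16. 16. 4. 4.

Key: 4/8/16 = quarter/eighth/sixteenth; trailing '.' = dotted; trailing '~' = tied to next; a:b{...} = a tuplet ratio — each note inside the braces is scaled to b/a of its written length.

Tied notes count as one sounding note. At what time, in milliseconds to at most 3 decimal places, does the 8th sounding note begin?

1. 0.0ms @ 0 + 116.883ms (3/10)
2. 116.883ms @ 3/10 + 116.883ms (3/10)
3. 233.766ms @ 3/5 + 116.883ms (3/10)
4. 350.649ms @ 9/10 + 116.883ms (3/10)
5. 467.532ms @ 6/5 + 116.883ms (3/10)
6. 584.416ms @ 3/2 + 292.208ms (3/4)
7. 876.623ms @ 9/4 + 146.104ms (3/8)
8. 1022.727ms @ 21/8 + 146.104ms (3/8)
9. 1168.831ms @ 3 + 584.416ms (3/2)
10. 1753.247ms @ 9/2 + 584.416ms (3/2)

note 8 onset = 21/8b = 1022.727ms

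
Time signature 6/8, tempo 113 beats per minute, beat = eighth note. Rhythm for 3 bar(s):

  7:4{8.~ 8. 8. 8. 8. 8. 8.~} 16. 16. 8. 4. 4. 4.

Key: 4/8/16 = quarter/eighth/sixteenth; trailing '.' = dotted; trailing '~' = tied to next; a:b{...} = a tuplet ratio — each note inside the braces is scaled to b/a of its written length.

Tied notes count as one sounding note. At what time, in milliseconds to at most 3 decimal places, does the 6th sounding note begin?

1. 0.0ms @ 0 + 910.24ms (12/7)
2. 910.24ms @ 12/7 + 455.12ms (6/7)
3. 1365.36ms @ 18/7 + 455.12ms (6/7)
4. 1820.48ms @ 24/7 + 455.12ms (6/7)
5. 2275.601ms @ 30/7 + 455.12ms (6/7)
6. 2730.721ms @ 36/7 + 853.35ms (45/28)
7. 3584.071ms @ 27/4 + 398.23ms (3/4)
8. 3982.301ms @ 15/2 + 796.46ms (3/2)
9. 4778.761ms @ 9 + 1592.92ms (3)
10. 6371.681ms @ 12 + 1592.92ms (3)
11. 7964.602ms @ 15 + 1592.92ms (3)

note 6 onset = 36/7b = 2730.721ms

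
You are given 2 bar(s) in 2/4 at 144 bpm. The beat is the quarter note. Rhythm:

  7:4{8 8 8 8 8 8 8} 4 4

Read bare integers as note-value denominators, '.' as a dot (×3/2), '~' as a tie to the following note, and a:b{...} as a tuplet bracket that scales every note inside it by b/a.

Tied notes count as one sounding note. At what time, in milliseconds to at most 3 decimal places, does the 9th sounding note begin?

1. 0.0ms @ 0 + 119.048ms (2/7)
2. 119.048ms @ 2/7 + 119.048ms (2/7)
3. 238.095ms @ 4/7 + 119.048ms (2/7)
4. 357.143ms @ 6/7 + 119.048ms (2/7)
5. 476.19ms @ 8/7 + 119.048ms (2/7)
6. 595.238ms @ 10/7 + 119.048ms (2/7)
7. 714.286ms @ 12/7 + 119.048ms (2/7)
8. 833.333ms @ 2 + 416.667ms (1)
9. 1250.0ms @ 3 + 416.667ms (1)

note 9 onset = 3b = 1250.0ms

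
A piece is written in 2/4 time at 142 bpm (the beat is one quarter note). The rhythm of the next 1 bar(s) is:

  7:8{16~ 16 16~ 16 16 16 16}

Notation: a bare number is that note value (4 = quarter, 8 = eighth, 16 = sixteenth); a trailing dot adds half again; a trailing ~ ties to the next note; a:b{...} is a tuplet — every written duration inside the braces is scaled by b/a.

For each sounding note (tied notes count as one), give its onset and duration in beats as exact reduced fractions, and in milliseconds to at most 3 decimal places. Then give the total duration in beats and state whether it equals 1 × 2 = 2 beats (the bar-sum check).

1) 0.0ms=0b +241.449ms=4/7b
2) 241.449ms=4/7b +241.449ms=4/7b
3) 482.897ms=8/7b +120.724ms=2/7b
4) 603.622ms=10/7b +120.724ms=2/7b
5) 724.346ms=12/7b +120.724ms=2/7b
Σ=2b of 2 (142bpm 2/4) — PASS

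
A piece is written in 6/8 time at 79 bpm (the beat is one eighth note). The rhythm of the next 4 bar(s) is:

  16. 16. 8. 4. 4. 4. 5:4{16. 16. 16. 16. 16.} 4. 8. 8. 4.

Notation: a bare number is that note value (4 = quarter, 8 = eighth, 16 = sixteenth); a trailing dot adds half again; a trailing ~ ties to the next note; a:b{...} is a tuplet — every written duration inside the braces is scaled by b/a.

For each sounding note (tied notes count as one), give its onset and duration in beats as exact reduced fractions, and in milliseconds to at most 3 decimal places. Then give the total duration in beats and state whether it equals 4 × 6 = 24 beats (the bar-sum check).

1) 0.0ms=0b +569.62ms=3/4b
2) 569.62ms=3/4b +569.62ms=3/4b
3) 1139.241ms=3/2b +1139.241ms=3/2b
4) 2278.481ms=3b +2278.481ms=3b
5) 4556.962ms=6b +2278.481ms=3b
6) 6835.443ms=9b +2278.481ms=3b
7) 9113.924ms=12b +455.696ms=3/5b
8) 9569.62ms=63/5b +455.696ms=3/5b
9) 10025.316ms=66/5b +455.696ms=3/5b
10) 10481.013ms=69/5b +455.696ms=3/5b
11) 10936.709ms=72/5b +455.696ms=3/5b
12) 11392.405ms=15b +2278.481ms=3b
13) 13670.886ms=18b +1139.241ms=3/2b
14) 14810.127ms=39/2b +1139.241ms=3/2b
15) 15949.367ms=21b +2278.481ms=3b
Σ=24b of 24 (79bpm 6/8) — PASS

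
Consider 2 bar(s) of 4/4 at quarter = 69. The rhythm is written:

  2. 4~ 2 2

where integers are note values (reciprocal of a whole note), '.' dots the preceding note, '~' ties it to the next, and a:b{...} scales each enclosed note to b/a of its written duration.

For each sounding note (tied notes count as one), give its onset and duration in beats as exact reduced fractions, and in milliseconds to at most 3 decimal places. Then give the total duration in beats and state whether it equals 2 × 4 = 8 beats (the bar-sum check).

1) 0.0ms=0b +2608.696ms=3b
2) 2608.696ms=3b +2608.696ms=3b
3) 5217.391ms=6b +1739.13ms=2b
Σ=8b of 8 (69bpm 4/4) — PASS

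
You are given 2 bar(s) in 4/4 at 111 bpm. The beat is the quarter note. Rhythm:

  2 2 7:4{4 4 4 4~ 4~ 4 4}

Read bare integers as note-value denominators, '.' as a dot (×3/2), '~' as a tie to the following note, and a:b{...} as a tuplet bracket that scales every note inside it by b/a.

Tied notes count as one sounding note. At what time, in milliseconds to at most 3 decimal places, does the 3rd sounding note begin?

note 3 onset = 4b = 2162.162ms

1. 0.0ms @ 0 + 1081.081ms (2)
2. 1081.081ms @ 2 + 1081.081ms (2)
3. 2162.162ms @ 4 + 308.88ms (4/7)
4. 2471.042ms @ 32/7 + 308.88ms (4/7)
5. 2779.923ms @ 36/7 + 308.88ms (4/7)
6. 3088.803ms @ 40/7 + 926.641ms (12/7)
7. 4015.444ms @ 52/7 + 308.88ms (4/7)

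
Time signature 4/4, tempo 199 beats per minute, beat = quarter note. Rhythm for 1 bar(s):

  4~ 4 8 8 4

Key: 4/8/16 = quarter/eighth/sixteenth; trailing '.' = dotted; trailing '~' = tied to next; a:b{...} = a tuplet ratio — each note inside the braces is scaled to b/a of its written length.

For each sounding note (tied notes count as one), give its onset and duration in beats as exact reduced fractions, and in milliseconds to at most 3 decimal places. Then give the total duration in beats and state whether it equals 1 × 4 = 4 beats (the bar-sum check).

1) 0.0ms=0b +603.015ms=2b
2) 603.015ms=2b +150.754ms=1/2b
3) 753.769ms=5/2b +150.754ms=1/2b
4) 904.523ms=3b +301.508ms=1b
Σ=4b of 4 (199bpm 4/4) — PASS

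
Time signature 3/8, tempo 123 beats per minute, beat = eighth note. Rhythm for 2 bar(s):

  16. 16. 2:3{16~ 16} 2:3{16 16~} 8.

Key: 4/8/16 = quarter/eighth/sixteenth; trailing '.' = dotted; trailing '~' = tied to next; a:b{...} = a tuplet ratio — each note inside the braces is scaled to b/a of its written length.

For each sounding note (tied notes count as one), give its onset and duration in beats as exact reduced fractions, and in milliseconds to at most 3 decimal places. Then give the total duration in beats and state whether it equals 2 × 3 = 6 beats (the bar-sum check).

1) 0.0ms=0b +365.854ms=3/4b
2) 365.854ms=3/4b +365.854ms=3/4b
3) 731.707ms=3/2b +731.707ms=3/2b
4) 1463.415ms=3b +365.854ms=3/4b
5) 1829.268ms=15/4b +1097.561ms=9/4b
Σ=6b of 6 (123bpm 3/8) — PASS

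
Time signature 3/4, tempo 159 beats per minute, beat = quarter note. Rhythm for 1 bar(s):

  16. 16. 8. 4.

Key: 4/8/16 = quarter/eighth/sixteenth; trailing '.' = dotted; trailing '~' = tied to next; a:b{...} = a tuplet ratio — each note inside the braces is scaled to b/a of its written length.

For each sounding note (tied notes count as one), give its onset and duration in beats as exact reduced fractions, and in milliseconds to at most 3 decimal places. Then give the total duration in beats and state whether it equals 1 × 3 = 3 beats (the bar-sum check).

1) 0.0ms=0b +141.509ms=3/8b
2) 141.509ms=3/8b +141.509ms=3/8b
3) 283.019ms=3/4b +283.019ms=3/4b
4) 566.038ms=3/2b +566.038ms=3/2b
Σ=3b of 3 (159bpm 3/4) — PASS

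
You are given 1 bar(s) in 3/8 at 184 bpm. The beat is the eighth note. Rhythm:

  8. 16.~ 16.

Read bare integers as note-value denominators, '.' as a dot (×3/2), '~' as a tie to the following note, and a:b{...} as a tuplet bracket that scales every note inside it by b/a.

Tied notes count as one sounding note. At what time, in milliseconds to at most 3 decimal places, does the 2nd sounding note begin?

note 2 onset = 3/2b = 489.13ms

1. 0.0ms @ 0 + 489.13ms (3/2)
2. 489.13ms @ 3/2 + 489.13ms (3/2)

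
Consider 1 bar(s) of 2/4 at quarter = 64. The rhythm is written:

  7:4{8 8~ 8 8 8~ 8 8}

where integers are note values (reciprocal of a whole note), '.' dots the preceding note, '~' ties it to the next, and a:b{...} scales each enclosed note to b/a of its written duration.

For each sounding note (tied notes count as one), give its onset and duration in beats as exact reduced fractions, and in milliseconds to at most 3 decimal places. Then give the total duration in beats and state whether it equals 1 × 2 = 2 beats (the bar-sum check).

1) 0.0ms=0b +267.857ms=2/7b
2) 267.857ms=2/7b +535.714ms=4/7b
3) 803.571ms=6/7b +267.857ms=2/7b
4) 1071.429ms=8/7b +535.714ms=4/7b
5) 1607.143ms=12/7b +267.857ms=2/7b
Σ=2b of 2 (64bpm 2/4) — PASS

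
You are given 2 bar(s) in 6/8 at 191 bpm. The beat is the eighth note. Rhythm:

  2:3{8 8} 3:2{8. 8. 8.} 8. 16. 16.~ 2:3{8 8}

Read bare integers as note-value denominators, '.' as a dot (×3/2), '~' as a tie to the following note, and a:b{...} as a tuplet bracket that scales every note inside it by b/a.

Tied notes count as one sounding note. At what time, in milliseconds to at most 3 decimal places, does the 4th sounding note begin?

note 4 onset = 4b = 1256.545ms

1. 0.0ms @ 0 + 471.204ms (3/2)
2. 471.204ms @ 3/2 + 471.204ms (3/2)
3. 942.408ms @ 3 + 314.136ms (1)
4. 1256.545ms @ 4 + 314.136ms (1)
5. 1570.681ms @ 5 + 314.136ms (1)
6. 1884.817ms @ 6 + 471.204ms (3/2)
7. 2356.021ms @ 15/2 + 235.602ms (3/4)
8. 2591.623ms @ 33/4 + 706.806ms (9/4)
9. 3298.429ms @ 21/2 + 471.204ms (3/2)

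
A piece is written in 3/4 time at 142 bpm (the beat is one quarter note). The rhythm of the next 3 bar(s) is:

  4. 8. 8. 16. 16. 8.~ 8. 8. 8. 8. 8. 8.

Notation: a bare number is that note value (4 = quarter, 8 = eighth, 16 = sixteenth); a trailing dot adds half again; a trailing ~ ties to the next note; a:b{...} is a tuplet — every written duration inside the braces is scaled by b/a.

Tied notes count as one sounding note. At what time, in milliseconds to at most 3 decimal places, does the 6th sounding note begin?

note 6 onset = 15/4b = 1584.507ms

1. 0.0ms @ 0 + 633.803ms (3/2)
2. 633.803ms @ 3/2 + 316.901ms (3/4)
3. 950.704ms @ 9/4 + 316.901ms (3/4)
4. 1267.606ms @ 3 + 158.451ms (3/8)
5. 1426.056ms @ 27/8 + 158.451ms (3/8)
6. 1584.507ms @ 15/4 + 633.803ms (3/2)
7. 2218.31ms @ 21/4 + 316.901ms (3/4)
8. 2535.211ms @ 6 + 316.901ms (3/4)
9. 2852.113ms @ 27/4 + 316.901ms (3/4)
10. 3169.014ms @ 15/2 + 316.901ms (3/4)
11. 3485.915ms @ 33/4 + 316.901ms (3/4)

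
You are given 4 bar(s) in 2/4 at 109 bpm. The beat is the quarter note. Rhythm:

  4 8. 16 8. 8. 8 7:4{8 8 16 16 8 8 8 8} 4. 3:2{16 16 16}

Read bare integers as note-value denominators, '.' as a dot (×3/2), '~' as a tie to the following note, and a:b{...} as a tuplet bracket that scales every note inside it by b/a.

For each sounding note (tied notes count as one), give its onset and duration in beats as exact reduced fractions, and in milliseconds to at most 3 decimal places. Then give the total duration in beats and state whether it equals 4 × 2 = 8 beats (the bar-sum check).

1) 0.0ms=0b +550.459ms=1b
2) 550.459ms=1b +412.844ms=3/4b
3) 963.303ms=7/4b +137.615ms=1/4b
4) 1100.917ms=2b +412.844ms=3/4b
5) 1513.761ms=11/4b +412.844ms=3/4b
6) 1926.606ms=7/2b +275.229ms=1/2b
7) 2201.835ms=4b +157.274ms=2/7b
8) 2359.109ms=30/7b +157.274ms=2/7b
9) 2516.383ms=32/7b +78.637ms=1/7b
10) 2595.02ms=33/7b +78.637ms=1/7b
11) 2673.657ms=34/7b +157.274ms=2/7b
12) 2830.931ms=36/7b +157.274ms=2/7b
13) 2988.204ms=38/7b +157.274ms=2/7b
14) 3145.478ms=40/7b +157.274ms=2/7b
15) 3302.752ms=6b +825.688ms=3/2b
16) 4128.44ms=15/2b +91.743ms=1/6b
17) 4220.183ms=23/3b +91.743ms=1/6b
18) 4311.927ms=47/6b +91.743ms=1/6b
Σ=8b of 8 (109bpm 2/4) — PASS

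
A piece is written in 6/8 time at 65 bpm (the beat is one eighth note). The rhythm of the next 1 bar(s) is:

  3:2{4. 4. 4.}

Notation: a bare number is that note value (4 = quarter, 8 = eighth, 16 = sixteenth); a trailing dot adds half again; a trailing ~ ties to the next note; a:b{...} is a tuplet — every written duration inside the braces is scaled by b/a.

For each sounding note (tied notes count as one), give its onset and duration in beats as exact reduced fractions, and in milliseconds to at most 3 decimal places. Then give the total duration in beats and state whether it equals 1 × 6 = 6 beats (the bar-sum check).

1) 0.0ms=0b +1846.154ms=2b
2) 1846.154ms=2b +1846.154ms=2b
3) 3692.308ms=4b +1846.154ms=2b
Σ=6b of 6 (65bpm 6/8) — PASS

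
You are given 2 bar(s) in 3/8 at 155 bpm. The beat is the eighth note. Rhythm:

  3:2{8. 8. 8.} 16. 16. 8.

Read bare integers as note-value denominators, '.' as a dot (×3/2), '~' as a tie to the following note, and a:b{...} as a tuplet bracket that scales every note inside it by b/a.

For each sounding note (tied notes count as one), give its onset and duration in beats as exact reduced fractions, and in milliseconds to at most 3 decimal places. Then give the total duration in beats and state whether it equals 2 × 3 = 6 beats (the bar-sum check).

1) 0.0ms=0b +387.097ms=1b
2) 387.097ms=1b +387.097ms=1b
3) 774.194ms=2b +387.097ms=1b
4) 1161.29ms=3b +290.323ms=3/4b
5) 1451.613ms=15/4b +290.323ms=3/4b
6) 1741.935ms=9/2b +580.645ms=3/2b
Σ=6b of 6 (155bpm 3/8) — PASS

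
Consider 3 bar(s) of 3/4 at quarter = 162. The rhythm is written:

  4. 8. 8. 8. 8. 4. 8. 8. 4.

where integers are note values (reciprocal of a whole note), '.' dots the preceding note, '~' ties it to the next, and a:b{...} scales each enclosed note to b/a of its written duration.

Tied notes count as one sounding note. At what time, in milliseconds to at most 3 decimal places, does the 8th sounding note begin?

1. 0.0ms @ 0 + 555.556ms (3/2)
2. 555.556ms @ 3/2 + 277.778ms (3/4)
3. 833.333ms @ 9/4 + 277.778ms (3/4)
4. 1111.111ms @ 3 + 277.778ms (3/4)
5. 1388.889ms @ 15/4 + 277.778ms (3/4)
6. 1666.667ms @ 9/2 + 555.556ms (3/2)
7. 2222.222ms @ 6 + 277.778ms (3/4)
8. 2500.0ms @ 27/4 + 277.778ms (3/4)
9. 2777.778ms @ 15/2 + 555.556ms (3/2)

note 8 onset = 27/4b = 2500.0ms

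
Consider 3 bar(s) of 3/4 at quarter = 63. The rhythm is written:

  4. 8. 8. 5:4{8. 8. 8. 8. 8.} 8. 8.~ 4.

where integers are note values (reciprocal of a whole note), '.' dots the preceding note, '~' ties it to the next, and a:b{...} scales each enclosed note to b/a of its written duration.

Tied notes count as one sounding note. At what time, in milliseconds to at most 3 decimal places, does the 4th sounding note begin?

1. 0.0ms @ 0 + 1428.571ms (3/2)
2. 1428.571ms @ 3/2 + 714.286ms (3/4)
3. 2142.857ms @ 9/4 + 714.286ms (3/4)
4. 2857.143ms @ 3 + 571.429ms (3/5)
5. 3428.571ms @ 18/5 + 571.429ms (3/5)
6. 4000.0ms @ 21/5 + 571.429ms (3/5)
7. 4571.429ms @ 24/5 + 571.429ms (3/5)
8. 5142.857ms @ 27/5 + 571.429ms (3/5)
9. 5714.286ms @ 6 + 714.286ms (3/4)
10. 6428.571ms @ 27/4 + 2142.857ms (9/4)

note 4 onset = 3b = 2857.143ms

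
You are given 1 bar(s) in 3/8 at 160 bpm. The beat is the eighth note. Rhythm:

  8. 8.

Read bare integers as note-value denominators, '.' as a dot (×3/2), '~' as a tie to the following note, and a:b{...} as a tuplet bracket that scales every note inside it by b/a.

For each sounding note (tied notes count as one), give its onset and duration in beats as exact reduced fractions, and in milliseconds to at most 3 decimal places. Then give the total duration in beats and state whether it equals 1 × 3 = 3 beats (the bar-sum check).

1) 0.0ms=0b +562.5ms=3/2b
2) 562.5ms=3/2b +562.5ms=3/2b
Σ=3b of 3 (160bpm 3/8) — PASS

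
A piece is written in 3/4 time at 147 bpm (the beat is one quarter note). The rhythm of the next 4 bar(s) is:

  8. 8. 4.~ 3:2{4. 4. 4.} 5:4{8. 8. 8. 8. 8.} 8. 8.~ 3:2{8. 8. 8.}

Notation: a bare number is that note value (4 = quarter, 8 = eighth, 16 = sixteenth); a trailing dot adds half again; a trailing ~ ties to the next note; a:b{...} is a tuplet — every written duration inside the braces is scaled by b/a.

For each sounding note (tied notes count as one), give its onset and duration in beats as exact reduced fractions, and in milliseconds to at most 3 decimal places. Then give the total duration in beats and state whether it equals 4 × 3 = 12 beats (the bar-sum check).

1) 0.0ms=0b +306.122ms=3/4b
2) 306.122ms=3/4b +306.122ms=3/4b
3) 612.245ms=3/2b +1020.408ms=5/2b
4) 1632.653ms=4b +408.163ms=1b
5) 2040.816ms=5b +408.163ms=1b
6) 2448.98ms=6b +244.898ms=3/5b
7) 2693.878ms=33/5b +244.898ms=3/5b
8) 2938.776ms=36/5b +244.898ms=3/5b
9) 3183.673ms=39/5b +244.898ms=3/5b
10) 3428.571ms=42/5b +244.898ms=3/5b
11) 3673.469ms=9b +306.122ms=3/4b
12) 3979.592ms=39/4b +510.204ms=5/4b
13) 4489.796ms=11b +204.082ms=1/2b
14) 4693.878ms=23/2b +204.082ms=1/2b
Σ=12b of 12 (147bpm 3/4) — PASS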